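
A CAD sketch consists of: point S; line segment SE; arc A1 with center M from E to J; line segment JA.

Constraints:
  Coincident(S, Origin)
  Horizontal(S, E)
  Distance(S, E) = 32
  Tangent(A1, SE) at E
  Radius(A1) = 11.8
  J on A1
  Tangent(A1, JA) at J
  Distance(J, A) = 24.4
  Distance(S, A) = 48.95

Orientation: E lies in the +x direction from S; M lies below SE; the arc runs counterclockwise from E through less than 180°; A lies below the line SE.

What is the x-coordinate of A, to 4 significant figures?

29.82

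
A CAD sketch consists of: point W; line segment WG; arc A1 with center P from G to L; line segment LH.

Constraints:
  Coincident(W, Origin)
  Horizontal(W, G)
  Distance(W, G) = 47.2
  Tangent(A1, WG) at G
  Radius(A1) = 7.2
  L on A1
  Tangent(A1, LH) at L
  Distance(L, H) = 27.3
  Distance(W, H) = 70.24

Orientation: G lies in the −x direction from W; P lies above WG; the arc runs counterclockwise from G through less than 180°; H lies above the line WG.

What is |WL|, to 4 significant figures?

44.39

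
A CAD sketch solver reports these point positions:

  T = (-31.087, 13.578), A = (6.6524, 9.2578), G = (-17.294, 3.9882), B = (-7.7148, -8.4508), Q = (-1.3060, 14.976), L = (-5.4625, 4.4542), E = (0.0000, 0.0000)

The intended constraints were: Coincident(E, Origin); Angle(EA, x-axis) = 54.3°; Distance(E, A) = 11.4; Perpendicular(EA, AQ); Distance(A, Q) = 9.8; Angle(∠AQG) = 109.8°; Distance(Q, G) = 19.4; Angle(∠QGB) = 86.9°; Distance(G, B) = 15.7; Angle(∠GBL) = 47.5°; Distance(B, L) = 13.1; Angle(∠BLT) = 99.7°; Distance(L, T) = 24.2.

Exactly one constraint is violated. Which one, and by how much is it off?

Distance(L, T) = 24.2 — off by 3.00.

E = (0.00, 0.00) ✓; EA at 54.30° ✓; |EA| = 11.40 ✓; ∠(EA, AQ) = 90.00° ✓; |AQ| = 9.800 ✓; ∠AQG = 109.8° ✓; |QG| = 19.40 ✓; ∠QGB = 86.90° ✓; |GB| = 15.70 ✓; ∠GBL = 47.50° ✓; |BL| = 13.10 ✓; ∠BLT = 99.70° ✓; |LT| = 27.20 ✗.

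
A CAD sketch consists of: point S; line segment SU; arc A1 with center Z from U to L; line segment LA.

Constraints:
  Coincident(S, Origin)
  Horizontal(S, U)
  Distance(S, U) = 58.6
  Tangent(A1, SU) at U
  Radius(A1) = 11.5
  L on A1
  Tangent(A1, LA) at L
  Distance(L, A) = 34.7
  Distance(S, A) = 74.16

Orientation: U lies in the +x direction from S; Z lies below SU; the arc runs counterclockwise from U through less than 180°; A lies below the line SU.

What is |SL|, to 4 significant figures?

49.66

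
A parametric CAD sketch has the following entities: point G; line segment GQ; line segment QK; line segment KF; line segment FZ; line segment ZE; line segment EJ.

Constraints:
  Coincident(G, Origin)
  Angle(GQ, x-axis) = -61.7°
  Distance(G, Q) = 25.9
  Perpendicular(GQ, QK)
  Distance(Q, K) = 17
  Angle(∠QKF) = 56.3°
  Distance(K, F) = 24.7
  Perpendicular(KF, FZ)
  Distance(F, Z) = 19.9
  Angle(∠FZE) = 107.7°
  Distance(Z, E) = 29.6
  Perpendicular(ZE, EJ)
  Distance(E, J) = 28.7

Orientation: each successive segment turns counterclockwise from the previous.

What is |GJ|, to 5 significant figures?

43.241

G is at the origin; GQ runs at -61.7° with length 25.9, so Q = (12.279, -22.804). The perpendicularity gives QK at right angles to GQ, so QK runs at 28.300°; with |QK| = 17.0, K = (27.247, -14.745). ∠QKF = 56.3° gives KF at 152.00° from the x-axis; with |KF| = 24.7, F = (5.4382, -3.1489). KF is perpendicular to FZ, so FZ runs at -118.00°; with |FZ| = 19.9, Z = (-3.9043, -20.720). ∠FZE = 107.7° gives ZE at -45.700° from the x-axis; with |ZE| = 29.6, E = (16.769, -41.904). The perpendicularity gives EJ at right angles to ZE, so EJ runs at 44.300°; with |EJ| = 28.7, J = (37.309, -21.860). Then |GJ| = |J − G| = 43.241.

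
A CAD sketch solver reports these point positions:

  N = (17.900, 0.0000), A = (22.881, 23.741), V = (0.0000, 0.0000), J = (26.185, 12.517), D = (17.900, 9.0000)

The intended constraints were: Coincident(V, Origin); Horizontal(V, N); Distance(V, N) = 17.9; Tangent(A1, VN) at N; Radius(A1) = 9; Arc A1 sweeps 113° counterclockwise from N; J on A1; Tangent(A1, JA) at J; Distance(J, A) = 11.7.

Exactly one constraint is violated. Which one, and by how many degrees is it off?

Tangent(A1, JA) at J — off by 6.60°.

V = (0.00, 0.00) ✓; V.y = 0.00, N.y = 0.00 ✓; |VN| = 17.90 ✓; ∠(DN, NV) = 90.00° ✓; |DN| = 9.000 ✓; bearing(D→J) − bearing(D→N) = 113.0° ✓; |DJ| = 9.001 ✓; ∠(DJ, JA) = 96.60° ✗; |JA| = 11.70 ✓.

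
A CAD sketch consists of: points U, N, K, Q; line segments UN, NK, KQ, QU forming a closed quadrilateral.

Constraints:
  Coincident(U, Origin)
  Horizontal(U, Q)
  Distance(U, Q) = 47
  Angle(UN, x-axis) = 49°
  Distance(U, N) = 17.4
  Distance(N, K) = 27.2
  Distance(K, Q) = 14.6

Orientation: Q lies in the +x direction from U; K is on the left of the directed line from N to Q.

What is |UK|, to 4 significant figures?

40.39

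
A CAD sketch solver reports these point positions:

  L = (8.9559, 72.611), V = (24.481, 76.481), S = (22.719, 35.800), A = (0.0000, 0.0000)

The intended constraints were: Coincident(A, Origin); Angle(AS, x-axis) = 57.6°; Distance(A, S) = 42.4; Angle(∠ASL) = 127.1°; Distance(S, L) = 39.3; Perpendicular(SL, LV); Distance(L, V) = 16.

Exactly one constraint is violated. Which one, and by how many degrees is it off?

Perpendicular(SL, LV) — off by 6.50°.

A = (0.00, 0.00) ✓; AS at 57.60° ✓; |AS| = 42.40 ✓; ∠ASL = 127.1° ✓; |SL| = 39.30 ✓; ∠(SL, LV) = 96.50° ✗; |LV| = 16.00 ✓.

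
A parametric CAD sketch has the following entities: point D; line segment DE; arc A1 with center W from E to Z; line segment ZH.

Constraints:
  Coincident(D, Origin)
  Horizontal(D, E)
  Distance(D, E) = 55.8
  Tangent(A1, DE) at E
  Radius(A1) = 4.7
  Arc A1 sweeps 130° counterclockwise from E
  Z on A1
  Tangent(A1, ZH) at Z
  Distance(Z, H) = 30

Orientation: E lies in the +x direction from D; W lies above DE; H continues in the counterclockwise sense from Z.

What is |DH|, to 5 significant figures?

50.517

D is at the origin; D and E share the same y with |DE| = 55.8 and E on the +x side, so E = (55.800, 0.0000). Tangency of A1 to DE means the radius WE is perpendicular to DE, so W = E + (0, 4.7) = (55.800, 4.7000). On A1, E sits at bearing -90° from W; a 130° counterclockwise sweep puts Z at bearing 40°, so Z = W + 4.7·(cos 40°, sin 40°) = (59.400, 7.7211). Since A1 is tangent to ZH there, WZ ⟂ ZH, so ZH runs along (−sin 40°, cos 40°); with |ZH| = 30.0, H = (40.117, 30.702). Then |DH| = |H − D| = 50.517.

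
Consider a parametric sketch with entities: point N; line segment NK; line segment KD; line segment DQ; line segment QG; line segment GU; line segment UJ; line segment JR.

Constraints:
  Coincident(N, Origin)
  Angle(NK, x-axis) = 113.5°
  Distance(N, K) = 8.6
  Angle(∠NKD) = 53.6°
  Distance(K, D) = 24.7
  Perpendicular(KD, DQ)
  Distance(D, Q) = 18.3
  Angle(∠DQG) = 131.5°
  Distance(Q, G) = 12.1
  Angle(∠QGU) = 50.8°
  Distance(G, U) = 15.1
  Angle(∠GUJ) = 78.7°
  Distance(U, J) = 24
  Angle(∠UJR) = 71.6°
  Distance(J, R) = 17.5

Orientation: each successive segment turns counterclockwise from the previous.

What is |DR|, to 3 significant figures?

31.1

N is at the origin; NK runs at 113.5° with length 8.6, so K = (-3.43, 7.89). ∠NKD = 53.6° gives KD at -120° from the x-axis; with |KD| = 24.7, D = (-15.8, -13.5). KD is perpendicular to DQ, so DQ runs at -30.1°; with |DQ| = 18.3, Q = (0.0157, -22.7). ∠DQG = 131.5° gives QG at 18.4° from the x-axis; with |QG| = 12.1, G = (11.5, -18.8). ∠QGU = 50.8° gives GU at 148° from the x-axis; with |GU| = 15.1, U = (-1.25, -10.7). ∠GUJ = 78.7° gives UJ at -111° from the x-axis; with |UJ| = 24.0, J = (-9.89, -33.1). ∠UJR = 71.6° gives JR at -2.70° from the x-axis; with |JR| = 17.5, R = (7.59, -34.0). Then |DR| = |R − D| = 31.1.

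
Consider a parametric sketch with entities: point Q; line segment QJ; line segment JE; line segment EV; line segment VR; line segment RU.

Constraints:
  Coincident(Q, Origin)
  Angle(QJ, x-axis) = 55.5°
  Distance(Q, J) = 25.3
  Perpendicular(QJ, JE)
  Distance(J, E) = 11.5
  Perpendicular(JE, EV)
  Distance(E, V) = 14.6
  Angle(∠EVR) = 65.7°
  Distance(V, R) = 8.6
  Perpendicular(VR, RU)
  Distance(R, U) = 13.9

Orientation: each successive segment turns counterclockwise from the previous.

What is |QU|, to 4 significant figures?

28.50

Q is at the origin; QJ runs at 55.5° with length 25.3, so J = (14.33, 20.85). QJ ⟂ JE, so JE runs at 145.5°; with |JE| = 11.5, E = (4.853, 27.36). The perpendicularity gives EV at right angles to JE, so EV runs at -124.5°; with |EV| = 14.6, V = (-3.417, 15.33). ∠EVR = 65.7° gives VR at -10.20° from the x-axis; with |VR| = 8.6, R = (5.047, 13.81). The perpendicularity gives RU at right angles to VR, so RU runs at 79.80°; with |RU| = 13.9, U = (7.509, 27.49). Then |QU| = |U − Q| = 28.50.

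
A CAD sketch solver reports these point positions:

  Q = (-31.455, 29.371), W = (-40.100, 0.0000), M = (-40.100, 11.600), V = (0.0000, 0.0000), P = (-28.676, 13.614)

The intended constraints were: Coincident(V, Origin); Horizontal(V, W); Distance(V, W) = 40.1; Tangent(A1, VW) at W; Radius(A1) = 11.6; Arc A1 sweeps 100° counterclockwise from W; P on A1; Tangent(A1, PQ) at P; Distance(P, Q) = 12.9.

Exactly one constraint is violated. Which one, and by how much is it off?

Distance(P, Q) = 12.9 — off by 3.10.

V = (0.00, 0.00) ✓; V.y = 0.00, W.y = 0.00 ✓; |VW| = 40.10 ✓; ∠(MW, WV) = 90.00° ✓; |MW| = 11.60 ✓; bearing(M→P) − bearing(M→W) = 100.0° ✓; |MP| = 11.60 ✓; ∠(MP, PQ) = 90.00° ✓; |PQ| = 16.00 ✗.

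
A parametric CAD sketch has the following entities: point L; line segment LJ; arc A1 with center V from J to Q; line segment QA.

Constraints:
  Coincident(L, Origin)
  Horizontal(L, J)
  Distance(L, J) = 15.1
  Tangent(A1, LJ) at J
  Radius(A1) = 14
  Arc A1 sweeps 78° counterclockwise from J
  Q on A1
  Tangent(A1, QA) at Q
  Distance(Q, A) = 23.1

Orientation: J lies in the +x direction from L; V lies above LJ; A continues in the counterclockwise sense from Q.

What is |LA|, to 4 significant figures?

47.58

On A1, J sits at bearing -90° from V; a 78° counterclockwise sweep puts Q at bearing -12°, so Q = V + 14.0·(cos -12°, sin -12°) = (28.79, 11.09). Since A1 is tangent to QA there, VQ ⟂ QA, so QA runs along (−sin -12°, cos -12°); with |QA| = 23.1, A = (33.60, 33.68). Then |LA| = |A − L| = 47.58.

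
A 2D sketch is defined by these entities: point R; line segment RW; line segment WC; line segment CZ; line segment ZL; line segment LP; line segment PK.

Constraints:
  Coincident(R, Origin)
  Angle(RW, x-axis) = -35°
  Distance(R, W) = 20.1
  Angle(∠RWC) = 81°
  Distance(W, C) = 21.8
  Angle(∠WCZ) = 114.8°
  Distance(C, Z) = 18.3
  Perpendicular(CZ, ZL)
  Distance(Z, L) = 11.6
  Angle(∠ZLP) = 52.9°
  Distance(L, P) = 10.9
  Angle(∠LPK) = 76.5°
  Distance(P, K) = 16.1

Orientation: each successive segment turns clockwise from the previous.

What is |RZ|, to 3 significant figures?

26.5

R is at the origin; RW runs at -35.0° with length 20.1, so W = (16.5, -11.5). ∠RWC = 81.0° gives WC at -134° from the x-axis; with |WC| = 21.8, C = (1.32, -27.2). ∠WCZ = 114.8° gives CZ at 161° from the x-axis; with |CZ| = 18.3, Z = (-16.0, -21.2). Then |RZ| = |Z − R| = 26.5.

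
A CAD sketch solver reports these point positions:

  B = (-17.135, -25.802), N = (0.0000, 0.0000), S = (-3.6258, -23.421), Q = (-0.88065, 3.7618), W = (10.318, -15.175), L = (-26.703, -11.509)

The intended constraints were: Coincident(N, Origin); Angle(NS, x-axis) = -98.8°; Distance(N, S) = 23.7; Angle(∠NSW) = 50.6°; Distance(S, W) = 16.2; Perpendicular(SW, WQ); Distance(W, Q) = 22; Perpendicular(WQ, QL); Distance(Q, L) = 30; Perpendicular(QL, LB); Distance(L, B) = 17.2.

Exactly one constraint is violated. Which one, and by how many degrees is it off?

Perpendicular(QL, LB) — off by 3.20°.

N = (0.00, 0.00) ✓; NS at -98.80° ✓; |NS| = 23.70 ✓; ∠NSW = 50.60° ✓; |SW| = 16.20 ✓; ∠(SW, WQ) = 90.00° ✓; |WQ| = 22.00 ✓; ∠(WQ, QL) = 90.00° ✓; |QL| = 30.00 ✓; ∠(QL, LB) = 93.20° ✗; |LB| = 17.20 ✓.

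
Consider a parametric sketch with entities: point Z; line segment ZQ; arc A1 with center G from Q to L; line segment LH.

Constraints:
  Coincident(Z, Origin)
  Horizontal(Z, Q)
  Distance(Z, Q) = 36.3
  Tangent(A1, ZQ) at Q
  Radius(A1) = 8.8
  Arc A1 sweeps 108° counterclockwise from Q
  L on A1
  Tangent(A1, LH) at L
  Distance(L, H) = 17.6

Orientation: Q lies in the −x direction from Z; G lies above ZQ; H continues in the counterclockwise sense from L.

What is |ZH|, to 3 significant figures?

43.7

Z is at the origin; ZQ is horizontal with |ZQ| = 36.3 and Q on the −x side, so Q = (-36.3, 0.00). The tangent condition forces GQ to be normal to ZQ, so G = Q + (0, 8.8) = (-36.3, 8.80). On A1, Q sits at bearing -90° from G; a 108° counterclockwise sweep puts L at bearing 18°, so L = G + 8.8·(cos 18°, sin 18°) = (-27.9, 11.5). Tangency of A1 to LH means the radius GL is perpendicular to LH, so LH runs along (−sin 18°, cos 18°); with |LH| = 17.6, H = (-33.4, 28.3). Then |ZH| = |H − Z| = 43.7.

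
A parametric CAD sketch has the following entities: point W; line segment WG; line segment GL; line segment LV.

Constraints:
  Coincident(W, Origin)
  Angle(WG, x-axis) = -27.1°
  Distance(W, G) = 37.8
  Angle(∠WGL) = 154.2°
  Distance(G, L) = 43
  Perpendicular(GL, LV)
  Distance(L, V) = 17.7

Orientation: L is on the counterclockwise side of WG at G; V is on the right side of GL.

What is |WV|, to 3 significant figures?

84.3

W is at the origin; WG runs at -27.1° with length 37.8, so G = 37.8·(cos -27.1°, sin -27.1°) = (33.7, -17.2). ∠WGL = 154.2°, so GL runs at -27.1° + (180° − 154.2°) = -1.30° from the x-axis; with |GL| = 43.0, L = G + 43.0·(cos -1.30°, sin -1.30°) = (76.6, -18.2). GL is perpendicular to LV; with |LV| = 17.7 on the right of GL, V = L + 17.7·(-0.0227, -1.00) = (76.2, -35.9). Then |WV| = |V − W| = 84.3.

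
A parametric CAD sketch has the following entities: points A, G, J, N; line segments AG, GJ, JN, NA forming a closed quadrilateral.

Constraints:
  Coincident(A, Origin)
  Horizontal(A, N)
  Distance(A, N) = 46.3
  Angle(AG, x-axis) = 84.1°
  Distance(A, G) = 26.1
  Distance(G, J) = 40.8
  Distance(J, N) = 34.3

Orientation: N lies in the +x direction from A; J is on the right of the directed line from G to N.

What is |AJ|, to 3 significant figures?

19.6

Checks: |GJ| = 40.80 ✓; |JN| = 34.30 ✓.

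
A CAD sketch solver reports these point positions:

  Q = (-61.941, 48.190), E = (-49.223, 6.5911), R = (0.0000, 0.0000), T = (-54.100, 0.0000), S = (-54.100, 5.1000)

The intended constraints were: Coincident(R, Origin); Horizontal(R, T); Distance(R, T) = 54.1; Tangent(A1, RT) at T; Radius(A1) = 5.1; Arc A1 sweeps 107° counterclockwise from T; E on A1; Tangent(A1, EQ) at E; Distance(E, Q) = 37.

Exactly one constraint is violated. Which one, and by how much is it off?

Distance(E, Q) = 37 — off by 6.50.

R = (0.00, 0.00) ✓; R.y = 0.00, T.y = 0.00 ✓; |RT| = 54.10 ✓; ∠(ST, TR) = 90.00° ✓; |ST| = 5.100 ✓; bearing(S→E) − bearing(S→T) = 107.0° ✓; |SE| = 5.100 ✓; ∠(SE, EQ) = 90.00° ✓; |EQ| = 43.50 ✗.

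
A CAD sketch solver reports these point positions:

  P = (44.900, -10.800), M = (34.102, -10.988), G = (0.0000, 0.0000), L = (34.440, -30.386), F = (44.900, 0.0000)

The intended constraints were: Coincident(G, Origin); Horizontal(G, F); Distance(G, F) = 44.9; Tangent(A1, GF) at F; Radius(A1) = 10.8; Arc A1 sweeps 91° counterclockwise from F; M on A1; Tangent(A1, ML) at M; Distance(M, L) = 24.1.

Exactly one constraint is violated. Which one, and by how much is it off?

Distance(M, L) = 24.1 — off by 4.70.

G = (0.00, 0.00) ✓; G.y = 0.00, F.y = 0.00 ✓; |GF| = 44.90 ✓; ∠(PF, FG) = 90.00° ✓; |PF| = 10.80 ✓; bearing(P→M) − bearing(P→F) = 91.00° ✓; |PM| = 10.80 ✓; ∠(PM, ML) = 90.00° ✓; |ML| = 19.40 ✗.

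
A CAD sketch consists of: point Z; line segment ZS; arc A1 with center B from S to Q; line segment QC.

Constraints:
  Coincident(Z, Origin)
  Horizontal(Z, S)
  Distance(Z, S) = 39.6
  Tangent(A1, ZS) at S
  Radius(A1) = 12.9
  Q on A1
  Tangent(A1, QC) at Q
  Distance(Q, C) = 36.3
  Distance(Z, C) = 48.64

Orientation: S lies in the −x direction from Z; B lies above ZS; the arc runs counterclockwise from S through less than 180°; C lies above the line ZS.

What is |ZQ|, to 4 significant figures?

28.80

Checks: Z = (0.00, 0.00) ✓; |BQ| = 12.90 ✓; ∠(BQ, QC) = 90.00° ✓; |QC| = 36.30 ✓; |ZC| = 48.64 ✓.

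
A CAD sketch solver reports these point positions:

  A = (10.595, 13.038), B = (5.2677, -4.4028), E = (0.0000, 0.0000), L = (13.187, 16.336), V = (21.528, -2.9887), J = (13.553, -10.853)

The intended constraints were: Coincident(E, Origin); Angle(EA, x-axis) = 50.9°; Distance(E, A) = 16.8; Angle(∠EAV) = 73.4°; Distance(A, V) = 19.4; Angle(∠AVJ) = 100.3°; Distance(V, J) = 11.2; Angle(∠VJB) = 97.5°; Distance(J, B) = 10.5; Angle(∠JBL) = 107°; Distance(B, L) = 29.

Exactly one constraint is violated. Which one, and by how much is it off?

Distance(B, L) = 29 — off by 6.80.

E = (0.00, 0.00) ✓; EA at 50.90° ✓; |EA| = 16.80 ✓; ∠EAV = 73.40° ✓; |AV| = 19.40 ✓; ∠AVJ = 100.3° ✓; |VJ| = 11.20 ✓; ∠VJB = 97.50° ✓; |JB| = 10.50 ✓; ∠JBL = 107.0° ✓; |BL| = 22.20 ✗.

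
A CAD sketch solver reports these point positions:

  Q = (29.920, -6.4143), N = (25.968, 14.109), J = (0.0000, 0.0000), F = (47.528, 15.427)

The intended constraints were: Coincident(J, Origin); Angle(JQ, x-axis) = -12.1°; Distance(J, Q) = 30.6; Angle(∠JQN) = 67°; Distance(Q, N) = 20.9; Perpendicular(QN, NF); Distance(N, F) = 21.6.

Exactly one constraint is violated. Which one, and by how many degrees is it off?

Perpendicular(QN, NF) — off by 7.40°.

J = (0.00, 0.00) ✓; JQ at -12.10° ✓; |JQ| = 30.60 ✓; ∠JQN = 67.00° ✓; |QN| = 20.90 ✓; ∠(QN, NF) = 97.40° ✗; |NF| = 21.60 ✓.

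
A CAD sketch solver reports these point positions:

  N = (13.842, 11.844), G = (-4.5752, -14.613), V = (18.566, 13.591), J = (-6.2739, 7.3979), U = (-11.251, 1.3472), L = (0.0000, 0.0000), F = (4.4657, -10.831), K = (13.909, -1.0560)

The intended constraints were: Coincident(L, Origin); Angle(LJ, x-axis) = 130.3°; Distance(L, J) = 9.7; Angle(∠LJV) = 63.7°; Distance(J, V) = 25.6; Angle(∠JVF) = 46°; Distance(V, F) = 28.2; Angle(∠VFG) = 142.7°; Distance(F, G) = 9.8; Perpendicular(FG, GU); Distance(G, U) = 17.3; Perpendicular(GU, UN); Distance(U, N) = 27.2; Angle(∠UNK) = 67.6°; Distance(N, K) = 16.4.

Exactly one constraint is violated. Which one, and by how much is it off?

Distance(N, K) = 16.4 — off by 3.50.

L = (0.00, 0.00) ✓; LJ at 130.3° ✓; |LJ| = 9.700 ✓; ∠LJV = 63.70° ✓; |JV| = 25.60 ✓; ∠JVF = 46.00° ✓; |VF| = 28.20 ✓; ∠VFG = 142.7° ✓; |FG| = 9.800 ✓; ∠(FG, GU) = 90.00° ✓; |GU| = 17.30 ✓; ∠(GU, UN) = 90.00° ✓; |UN| = 27.20 ✓; ∠UNK = 67.60° ✓; |NK| = 12.90 ✗.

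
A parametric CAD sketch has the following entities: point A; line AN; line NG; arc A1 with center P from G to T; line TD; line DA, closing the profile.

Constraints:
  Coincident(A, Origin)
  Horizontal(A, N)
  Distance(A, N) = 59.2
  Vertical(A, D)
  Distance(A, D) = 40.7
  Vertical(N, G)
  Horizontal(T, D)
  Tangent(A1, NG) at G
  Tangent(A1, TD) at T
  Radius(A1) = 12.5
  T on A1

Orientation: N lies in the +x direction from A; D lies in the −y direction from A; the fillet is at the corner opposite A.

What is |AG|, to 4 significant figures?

65.57

A is at the origin; AN is horizontal with |AN| = 59.2 and N on the +x side, so N = (59.20, 0.000). AD is vertical with |AD| = 40.7 and D on the −y side, so D = (0.000, -40.70). The virtual corner opposite A is at (59.20, -40.70). Tangency of A1 to NG means the radius PG is perpendicular to NG and the tangent condition forces PT to be normal to TD, with radius 12.5, so the center P sits 12.5 in from both sides at P = (46.70, -28.20). That places the tangent points at G = (59.20, -28.20) on NG and T = (46.70, -40.70) on TD. Then |AG| = |G − A| = 65.57.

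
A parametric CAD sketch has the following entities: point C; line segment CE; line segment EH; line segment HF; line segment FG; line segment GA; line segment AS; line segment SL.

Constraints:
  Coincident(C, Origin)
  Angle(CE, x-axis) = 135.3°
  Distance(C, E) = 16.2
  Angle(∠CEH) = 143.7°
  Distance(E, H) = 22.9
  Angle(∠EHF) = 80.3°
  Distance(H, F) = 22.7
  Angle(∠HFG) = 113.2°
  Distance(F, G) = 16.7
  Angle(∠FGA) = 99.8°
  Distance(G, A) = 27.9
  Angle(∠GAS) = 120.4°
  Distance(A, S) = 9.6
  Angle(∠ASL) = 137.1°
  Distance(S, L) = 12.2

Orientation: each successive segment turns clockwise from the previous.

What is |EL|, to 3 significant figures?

13.3

∠GAS = 120.4° gives AS at 153° from the x-axis; with |AS| = 9.6, S = (-18.1, 7.80). ∠ASL = 137.1° gives SL at 110° from the x-axis; with |SL| = 12.2, L = (-22.3, 19.3). Then |EL| = |L − E| = 13.3.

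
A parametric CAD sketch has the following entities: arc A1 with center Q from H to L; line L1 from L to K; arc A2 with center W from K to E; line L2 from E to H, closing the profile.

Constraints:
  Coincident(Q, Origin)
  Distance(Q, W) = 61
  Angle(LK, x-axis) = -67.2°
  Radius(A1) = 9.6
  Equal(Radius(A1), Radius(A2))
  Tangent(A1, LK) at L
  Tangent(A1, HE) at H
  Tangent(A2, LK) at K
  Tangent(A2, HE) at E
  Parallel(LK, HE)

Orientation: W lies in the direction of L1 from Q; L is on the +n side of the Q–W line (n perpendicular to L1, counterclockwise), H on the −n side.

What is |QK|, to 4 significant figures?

61.75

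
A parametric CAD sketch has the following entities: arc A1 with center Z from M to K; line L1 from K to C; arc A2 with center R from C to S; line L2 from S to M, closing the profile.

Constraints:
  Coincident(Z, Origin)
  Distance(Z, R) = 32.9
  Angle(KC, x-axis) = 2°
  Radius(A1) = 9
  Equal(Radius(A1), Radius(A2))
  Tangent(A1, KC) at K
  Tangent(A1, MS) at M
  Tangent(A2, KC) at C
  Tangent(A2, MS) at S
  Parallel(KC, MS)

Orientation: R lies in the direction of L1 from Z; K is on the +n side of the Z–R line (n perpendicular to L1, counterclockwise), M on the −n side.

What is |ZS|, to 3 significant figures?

34.1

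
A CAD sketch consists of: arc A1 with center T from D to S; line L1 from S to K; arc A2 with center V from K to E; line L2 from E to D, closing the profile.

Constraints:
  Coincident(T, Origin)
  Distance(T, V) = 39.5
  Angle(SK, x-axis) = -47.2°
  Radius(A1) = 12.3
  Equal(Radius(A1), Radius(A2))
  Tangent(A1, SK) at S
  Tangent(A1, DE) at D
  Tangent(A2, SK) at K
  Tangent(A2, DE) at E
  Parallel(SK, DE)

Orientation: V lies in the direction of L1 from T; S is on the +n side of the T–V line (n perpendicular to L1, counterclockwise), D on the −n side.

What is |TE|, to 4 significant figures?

41.37

The slot axis is L1's direction at -47.2°, so u = (cos -47.2°, sin -47.2°) = (0.6794, -0.7337) and n = (−sin -47.2°, cos -47.2°) = (0.7337, 0.6794). T is at the origin and V lies 39.5 along u from T, so V = 39.5·u = (26.84, -28.98). Tangency of A1 to both parallel lines with radius 12.3 puts S and D at T ± 12.3·n: S = (9.025, 8.357), D = (-9.025, -8.357). Equal radii place K and E the same way about V: K = V + 12.3·n = (35.86, -20.63), E = V − 12.3·n = (17.81, -37.34). Then |TE| = |E − T| = 41.37.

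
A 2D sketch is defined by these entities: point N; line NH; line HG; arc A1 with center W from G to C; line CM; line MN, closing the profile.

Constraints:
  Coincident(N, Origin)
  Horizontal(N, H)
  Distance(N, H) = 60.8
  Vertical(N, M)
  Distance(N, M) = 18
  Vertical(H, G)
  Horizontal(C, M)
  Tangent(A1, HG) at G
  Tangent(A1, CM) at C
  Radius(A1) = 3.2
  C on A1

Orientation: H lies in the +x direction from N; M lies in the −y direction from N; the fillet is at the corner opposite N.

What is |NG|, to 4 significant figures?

62.58

N is at the origin; N and H share the same y with |NH| = 60.8 and H on the +x side, so H = (60.80, 0.000). N and M share the same x with |NM| = 18.0 and M on the −y side, so M = (0.000, -18.00). The virtual corner opposite N is at (60.80, -18.00). A1 meets HG tangentially, so WG is at right angles to HG and A1 meets CM tangentially, so WC is at right angles to CM, with radius 3.2, so the center W sits 3.2 in from both sides at W = (57.60, -14.80). That places the tangent points at G = (60.80, -14.80) on HG and C = (57.60, -18.00) on CM. Then |NG| = |G − N| = 62.58.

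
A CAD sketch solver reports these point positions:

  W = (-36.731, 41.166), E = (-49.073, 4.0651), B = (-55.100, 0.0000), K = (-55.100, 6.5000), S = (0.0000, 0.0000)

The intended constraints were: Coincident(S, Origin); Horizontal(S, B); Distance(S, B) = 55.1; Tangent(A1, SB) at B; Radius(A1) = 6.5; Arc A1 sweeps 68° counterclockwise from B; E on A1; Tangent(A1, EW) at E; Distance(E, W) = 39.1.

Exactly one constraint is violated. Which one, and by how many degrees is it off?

Tangent(A1, EW) at E — off by 3.60°.

S = (0.00, 0.00) ✓; S.y = 0.00, B.y = 0.00 ✓; |SB| = 55.10 ✓; ∠(KB, BS) = 90.00° ✓; |KB| = 6.500 ✓; bearing(K→E) − bearing(K→B) = 68.00° ✓; |KE| = 6.500 ✓; ∠(KE, EW) = 86.40° ✗; |EW| = 39.10 ✓.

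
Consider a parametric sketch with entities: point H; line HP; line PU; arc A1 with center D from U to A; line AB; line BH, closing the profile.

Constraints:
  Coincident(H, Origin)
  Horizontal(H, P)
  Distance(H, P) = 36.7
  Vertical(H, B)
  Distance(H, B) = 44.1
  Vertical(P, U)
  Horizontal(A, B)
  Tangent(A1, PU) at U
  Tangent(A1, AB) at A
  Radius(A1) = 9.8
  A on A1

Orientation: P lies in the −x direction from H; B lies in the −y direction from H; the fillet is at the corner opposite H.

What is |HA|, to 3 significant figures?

51.7

H is at the origin; H and P share the same y with |HP| = 36.7 and P on the −x side, so P = (-36.7, 0.00). HB is vertical with |HB| = 44.1 and B on the −y side, so B = (0.00, -44.1). The virtual corner opposite H is at (-36.7, -44.1). Since A1 is tangent to PU there, DU ⟂ PU and the tangent condition forces DA to be normal to AB, with radius 9.8, so the center D sits 9.8 in from both sides at D = (-26.9, -34.3). That places the tangent points at U = (-36.7, -34.3) on PU and A = (-26.9, -44.1) on AB. Then |HA| = |A − H| = 51.7.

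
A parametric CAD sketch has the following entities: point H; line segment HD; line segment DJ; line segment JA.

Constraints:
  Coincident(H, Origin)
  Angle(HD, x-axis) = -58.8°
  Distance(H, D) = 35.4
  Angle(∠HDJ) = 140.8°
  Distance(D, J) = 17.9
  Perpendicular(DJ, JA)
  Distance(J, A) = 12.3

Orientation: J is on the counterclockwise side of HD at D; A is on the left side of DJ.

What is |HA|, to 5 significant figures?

46.439

∠HDJ = 140.8°, so DJ runs at -58.8° + (180° − 140.8°) = -19.600° from the x-axis; with |DJ| = 17.9, J = D + 17.9·(cos -19.600°, sin -19.600°) = (35.201, -36.284). DJ is perpendicular to JA; with |JA| = 12.3 on the left of DJ, A = J + 12.3·(0.33545, 0.94206) = (39.327, -24.697). Then |HA| = |A − H| = 46.439.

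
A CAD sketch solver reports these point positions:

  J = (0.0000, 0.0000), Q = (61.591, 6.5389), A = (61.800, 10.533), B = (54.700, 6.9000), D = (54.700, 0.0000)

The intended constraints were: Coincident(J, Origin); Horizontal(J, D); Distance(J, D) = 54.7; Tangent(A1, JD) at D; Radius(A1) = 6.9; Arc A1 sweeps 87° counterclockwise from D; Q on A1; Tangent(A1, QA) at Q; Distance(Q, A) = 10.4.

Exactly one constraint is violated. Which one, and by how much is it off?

Distance(Q, A) = 10.4 — off by 6.40.

J = (0.00, 0.00) ✓; J.y = 0.00, D.y = 0.00 ✓; |JD| = 54.70 ✓; ∠(BD, DJ) = 90.00° ✓; |BD| = 6.900 ✓; bearing(B→Q) − bearing(B→D) = 87.00° ✓; |BQ| = 6.900 ✓; ∠(BQ, QA) = 90.00° ✓; |QA| = 4.000 ✗.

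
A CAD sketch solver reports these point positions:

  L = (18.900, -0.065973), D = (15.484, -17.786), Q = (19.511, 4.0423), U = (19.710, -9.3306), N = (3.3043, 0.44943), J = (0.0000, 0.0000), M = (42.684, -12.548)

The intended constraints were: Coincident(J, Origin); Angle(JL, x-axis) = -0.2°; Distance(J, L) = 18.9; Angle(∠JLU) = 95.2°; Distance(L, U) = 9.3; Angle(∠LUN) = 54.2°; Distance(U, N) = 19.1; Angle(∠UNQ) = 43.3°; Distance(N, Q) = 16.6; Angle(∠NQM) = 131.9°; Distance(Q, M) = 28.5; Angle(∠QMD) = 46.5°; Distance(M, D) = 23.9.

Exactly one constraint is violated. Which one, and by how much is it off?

Distance(M, D) = 23.9 — off by 3.80.

J = (0.00, 0.00) ✓; JL at -0.2000° ✓; |JL| = 18.90 ✓; ∠JLU = 95.20° ✓; |LU| = 9.300 ✓; ∠LUN = 54.20° ✓; |UN| = 19.10 ✓; ∠UNQ = 43.30° ✓; |NQ| = 16.60 ✓; ∠NQM = 131.9° ✓; |QM| = 28.50 ✓; ∠QMD = 46.50° ✓; |MD| = 27.70 ✗.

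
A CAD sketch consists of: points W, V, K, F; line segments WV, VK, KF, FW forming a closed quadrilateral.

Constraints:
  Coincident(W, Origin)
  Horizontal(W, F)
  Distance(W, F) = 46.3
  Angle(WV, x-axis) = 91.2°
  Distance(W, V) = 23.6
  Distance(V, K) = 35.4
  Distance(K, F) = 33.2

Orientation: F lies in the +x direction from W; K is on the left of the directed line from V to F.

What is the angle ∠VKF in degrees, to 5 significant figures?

99.576°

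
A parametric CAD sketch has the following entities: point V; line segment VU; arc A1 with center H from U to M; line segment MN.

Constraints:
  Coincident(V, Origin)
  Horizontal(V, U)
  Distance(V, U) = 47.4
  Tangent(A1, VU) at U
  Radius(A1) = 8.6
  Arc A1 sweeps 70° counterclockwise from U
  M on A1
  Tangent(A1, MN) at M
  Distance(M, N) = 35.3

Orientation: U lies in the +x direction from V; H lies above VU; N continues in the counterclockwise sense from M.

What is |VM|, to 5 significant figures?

55.769

V is at the origin; VU is horizontal with |VU| = 47.4 and U on the +x side, so U = (47.400, 0.0000). Since A1 is tangent to VU there, HU ⟂ VU, so H = U + (0, 8.6) = (47.400, 8.6000). On A1, U sits at bearing -90° from H; a 70° counterclockwise sweep puts M at bearing -20°, so M = H + 8.6·(cos -20°, sin -20°) = (55.481, 5.6586). Then |VM| = |M − V| = 55.769.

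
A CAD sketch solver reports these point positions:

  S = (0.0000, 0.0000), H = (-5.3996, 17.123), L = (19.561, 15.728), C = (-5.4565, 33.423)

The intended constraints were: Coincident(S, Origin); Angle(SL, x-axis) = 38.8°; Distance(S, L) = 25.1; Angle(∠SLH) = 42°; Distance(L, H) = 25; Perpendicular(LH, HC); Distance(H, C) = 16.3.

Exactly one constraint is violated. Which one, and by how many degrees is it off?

Perpendicular(LH, HC) — off by 3.40°.

S = (0.00, 0.00) ✓; SL at 38.80° ✓; |SL| = 25.10 ✓; ∠SLH = 42.00° ✓; |LH| = 25.00 ✓; ∠(LH, HC) = 86.60° ✗; |HC| = 16.30 ✓.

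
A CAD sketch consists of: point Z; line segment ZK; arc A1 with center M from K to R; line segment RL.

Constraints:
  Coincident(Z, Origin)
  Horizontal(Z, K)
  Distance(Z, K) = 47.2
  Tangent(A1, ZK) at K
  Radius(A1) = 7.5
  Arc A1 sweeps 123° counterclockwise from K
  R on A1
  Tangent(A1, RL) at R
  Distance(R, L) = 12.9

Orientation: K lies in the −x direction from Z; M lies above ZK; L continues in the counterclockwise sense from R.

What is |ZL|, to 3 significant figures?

52.9

Z is at the origin; Z and K share the same y with |ZK| = 47.2 and K on the −x side, so K = (-47.2, 0.00). A1 meets ZK tangentially, so MK is at right angles to ZK, so M = K + (0, 7.5) = (-47.2, 7.50). On A1, K sits at bearing -90° from M; a 123° counterclockwise sweep puts R at bearing 33°, so R = M + 7.5·(cos 33°, sin 33°) = (-40.9, 11.6). A1 meets RL tangentially, so MR is at right angles to RL, so RL runs along (−sin 33°, cos 33°); with |RL| = 12.9, L = (-47.9, 22.4). Then |ZL| = |L − Z| = 52.9.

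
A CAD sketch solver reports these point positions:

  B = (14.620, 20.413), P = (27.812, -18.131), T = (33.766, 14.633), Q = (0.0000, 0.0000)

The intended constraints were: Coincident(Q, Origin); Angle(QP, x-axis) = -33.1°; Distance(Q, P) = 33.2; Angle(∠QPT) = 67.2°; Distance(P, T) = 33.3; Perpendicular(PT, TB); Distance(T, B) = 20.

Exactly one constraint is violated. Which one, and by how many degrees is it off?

Perpendicular(PT, TB) — off by 6.50°.

Q = (0.00, 0.00) ✓; QP at -33.10° ✓; |QP| = 33.20 ✓; ∠QPT = 67.20° ✓; |PT| = 33.30 ✓; ∠(PT, TB) = 83.50° ✗; |TB| = 20.00 ✓.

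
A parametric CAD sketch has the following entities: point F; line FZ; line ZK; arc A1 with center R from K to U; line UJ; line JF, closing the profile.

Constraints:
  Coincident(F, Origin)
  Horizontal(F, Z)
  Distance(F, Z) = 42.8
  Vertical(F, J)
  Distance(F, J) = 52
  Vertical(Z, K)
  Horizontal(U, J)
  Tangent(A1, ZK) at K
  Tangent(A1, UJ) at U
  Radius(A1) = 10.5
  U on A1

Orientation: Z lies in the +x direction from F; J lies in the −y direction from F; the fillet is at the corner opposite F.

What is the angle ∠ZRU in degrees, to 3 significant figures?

166°

F is at the origin; F and Z share the same y with |FZ| = 42.8 and Z on the +x side, so Z = (42.8, 0.00). FJ is vertical with |FJ| = 52.0 and J on the −y side, so J = (0.00, -52.0). The virtual corner opposite F is at (42.8, -52.0). The tangent condition forces RK to be normal to ZK and the tangent condition forces RU to be normal to UJ, with radius 10.5, so the center R sits 10.5 in from both sides at R = (32.3, -41.5). That places the tangent points at K = (42.8, -41.5) on ZK and U = (32.3, -52.0) on UJ. Then cos ∠ZRU = RZ·RU / (|RZ||RU|), giving 166°.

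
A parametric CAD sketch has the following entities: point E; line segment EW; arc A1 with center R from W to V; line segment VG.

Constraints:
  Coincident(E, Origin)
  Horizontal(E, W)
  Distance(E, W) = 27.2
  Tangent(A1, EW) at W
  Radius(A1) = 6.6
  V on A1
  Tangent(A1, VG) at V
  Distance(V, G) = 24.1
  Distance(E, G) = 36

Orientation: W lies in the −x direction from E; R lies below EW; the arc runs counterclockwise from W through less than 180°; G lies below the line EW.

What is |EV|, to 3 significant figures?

34.3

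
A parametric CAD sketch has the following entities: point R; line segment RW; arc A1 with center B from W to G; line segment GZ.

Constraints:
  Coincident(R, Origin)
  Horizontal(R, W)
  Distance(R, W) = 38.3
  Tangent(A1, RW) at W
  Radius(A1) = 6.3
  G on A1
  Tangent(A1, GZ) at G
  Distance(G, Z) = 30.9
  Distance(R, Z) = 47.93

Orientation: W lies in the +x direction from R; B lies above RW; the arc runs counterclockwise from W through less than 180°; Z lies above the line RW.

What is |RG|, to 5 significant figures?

44.896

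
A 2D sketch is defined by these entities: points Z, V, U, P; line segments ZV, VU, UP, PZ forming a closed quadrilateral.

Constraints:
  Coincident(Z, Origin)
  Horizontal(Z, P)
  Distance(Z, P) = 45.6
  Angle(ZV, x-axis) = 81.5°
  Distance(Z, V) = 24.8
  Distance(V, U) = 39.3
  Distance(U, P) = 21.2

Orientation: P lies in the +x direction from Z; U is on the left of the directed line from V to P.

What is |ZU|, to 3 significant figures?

47.7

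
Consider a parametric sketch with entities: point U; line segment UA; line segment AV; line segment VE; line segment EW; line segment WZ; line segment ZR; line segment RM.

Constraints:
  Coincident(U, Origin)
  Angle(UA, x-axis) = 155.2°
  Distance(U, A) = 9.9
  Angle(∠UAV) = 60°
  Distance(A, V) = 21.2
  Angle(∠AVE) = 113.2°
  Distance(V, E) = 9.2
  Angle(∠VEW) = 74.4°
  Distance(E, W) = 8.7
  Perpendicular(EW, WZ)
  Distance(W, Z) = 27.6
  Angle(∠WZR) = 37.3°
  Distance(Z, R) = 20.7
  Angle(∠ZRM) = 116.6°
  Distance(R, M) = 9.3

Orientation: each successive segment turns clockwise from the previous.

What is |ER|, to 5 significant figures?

11.779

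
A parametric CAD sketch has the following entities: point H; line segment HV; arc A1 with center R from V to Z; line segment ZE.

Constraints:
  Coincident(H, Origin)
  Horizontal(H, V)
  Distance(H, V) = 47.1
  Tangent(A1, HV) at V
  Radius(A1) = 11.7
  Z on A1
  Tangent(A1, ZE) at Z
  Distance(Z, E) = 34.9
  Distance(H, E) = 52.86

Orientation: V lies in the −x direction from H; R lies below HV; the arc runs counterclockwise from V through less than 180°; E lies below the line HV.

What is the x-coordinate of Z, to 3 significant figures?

-55.0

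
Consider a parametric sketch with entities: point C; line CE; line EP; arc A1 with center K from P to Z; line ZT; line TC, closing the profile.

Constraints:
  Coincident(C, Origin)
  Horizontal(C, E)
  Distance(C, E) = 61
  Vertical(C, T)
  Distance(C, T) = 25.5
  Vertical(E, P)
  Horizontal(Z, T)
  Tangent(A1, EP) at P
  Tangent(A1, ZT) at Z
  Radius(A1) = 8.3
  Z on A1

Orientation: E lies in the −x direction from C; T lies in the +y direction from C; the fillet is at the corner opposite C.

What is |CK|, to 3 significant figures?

55.4

C is at the origin; C and E share the same y with |CE| = 61.0 and E on the −x side, so E = (-61.0, 0.00). C and T share the same x with |CT| = 25.5 and T on the +y side, so T = (0.00, 25.5). The virtual corner opposite C is at (-61.0, 25.5). The tangent condition forces KP to be normal to EP and A1 meets ZT tangentially, so KZ is at right angles to ZT, with radius 8.3, so the center K sits 8.3 in from both sides at K = (-52.7, 17.2). Then |CK| = |K − C| = 55.4.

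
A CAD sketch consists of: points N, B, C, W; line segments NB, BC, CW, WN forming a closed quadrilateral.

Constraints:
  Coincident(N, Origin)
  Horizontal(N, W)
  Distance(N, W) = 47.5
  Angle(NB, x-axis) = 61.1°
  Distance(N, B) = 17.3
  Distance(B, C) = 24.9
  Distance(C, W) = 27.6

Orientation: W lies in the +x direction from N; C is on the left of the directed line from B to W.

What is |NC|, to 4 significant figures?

39.36

N is at the origin; N and W share the same y with |NW| = 47.5 and W in +x, so W = (47.5, 0). NB runs at 61.1° with |NB| = 17.3, so B = (8.361, 15.15). C is determined by |BC| = 24.9 and |CW| = 27.6 together: it lies at the intersection of circle(B, 24.9) and circle(W, 27.6). With |BW| = 41.97, the foot of the radical line on BW is 19.29 from B and the perpendicular offset is √(24.9² − 19.29²) = 15.74. Taking the left-of-BW solution: C = (32.04, 22.86).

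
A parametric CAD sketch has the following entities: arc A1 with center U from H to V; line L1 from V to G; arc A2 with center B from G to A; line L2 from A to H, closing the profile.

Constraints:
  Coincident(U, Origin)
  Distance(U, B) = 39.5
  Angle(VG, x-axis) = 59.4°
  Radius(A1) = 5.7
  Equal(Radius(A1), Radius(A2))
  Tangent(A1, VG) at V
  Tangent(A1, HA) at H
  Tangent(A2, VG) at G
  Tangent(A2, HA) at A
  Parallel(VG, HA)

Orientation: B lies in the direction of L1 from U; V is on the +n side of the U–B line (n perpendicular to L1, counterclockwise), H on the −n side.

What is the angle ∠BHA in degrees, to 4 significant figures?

8.211°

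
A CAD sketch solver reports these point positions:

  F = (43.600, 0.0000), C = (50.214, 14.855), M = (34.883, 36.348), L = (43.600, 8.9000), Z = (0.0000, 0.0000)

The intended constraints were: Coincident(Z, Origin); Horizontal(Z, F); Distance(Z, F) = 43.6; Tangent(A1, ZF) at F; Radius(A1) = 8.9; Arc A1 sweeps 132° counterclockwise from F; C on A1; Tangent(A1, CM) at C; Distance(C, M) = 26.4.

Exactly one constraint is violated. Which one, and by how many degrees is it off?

Tangent(A1, CM) at C — off by 6.50°.

Z = (0.00, 0.00) ✓; Z.y = 0.00, F.y = 0.00 ✓; |ZF| = 43.60 ✓; ∠(LF, FZ) = 90.00° ✓; |LF| = 8.900 ✓; bearing(L→C) − bearing(L→F) = 132.0° ✓; |LC| = 8.900 ✓; ∠(LC, CM) = 96.50° ✗; |CM| = 26.40 ✓.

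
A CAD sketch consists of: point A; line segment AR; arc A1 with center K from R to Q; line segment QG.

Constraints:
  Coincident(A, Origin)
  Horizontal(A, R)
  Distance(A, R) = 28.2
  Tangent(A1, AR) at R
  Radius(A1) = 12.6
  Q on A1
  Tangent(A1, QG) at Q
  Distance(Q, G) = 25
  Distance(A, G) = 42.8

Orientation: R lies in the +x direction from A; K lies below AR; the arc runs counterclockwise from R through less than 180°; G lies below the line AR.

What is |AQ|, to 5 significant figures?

20.923

A is at the origin; A and R share the same y with |AR| = 28.2 and R on the +x side, so R = (28.200, 0.0000). The tangent condition forces KR to be normal to AR, so K = R + (0, -12.6) = (28.200, -12.600). Since KQ ⟂ QG (tangency), |KG| = √(12.6² + 25.0²) = 27.996 regardless of where Q sits on A1. So G lies on both circle(A, 42.8) and circle(K, 27.996); the below-AR intersection is G = (18.187, -38.744). Q is the foot of the tangent from G: Q = (15.664, -13.871).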